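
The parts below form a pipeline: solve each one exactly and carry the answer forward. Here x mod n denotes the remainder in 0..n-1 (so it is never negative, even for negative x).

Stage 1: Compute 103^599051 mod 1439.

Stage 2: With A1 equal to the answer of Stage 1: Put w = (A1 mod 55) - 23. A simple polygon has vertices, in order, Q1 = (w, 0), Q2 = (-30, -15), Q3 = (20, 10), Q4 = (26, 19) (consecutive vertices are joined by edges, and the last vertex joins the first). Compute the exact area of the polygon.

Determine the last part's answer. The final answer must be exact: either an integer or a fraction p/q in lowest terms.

195

Stage 1: squarings mod 1439: 103^1=103, 103^2=536, 103^4=935, 103^8=752, 103^16=1416, 103^32=529, 103^64=675, 103^128=901, 103^256=205, 103^512=294, 103^1024=96, 103^2048=582, 103^4096=559, 103^8192=218, 103^16384=37, 103^32768=1369, 103^65536=583, 103^131072=285, 103^262144=641, 103^524288=766; 103^599051 = 103^1 * 103^2 * 103^8 * 103^1024 * 103^8192 * 103^65536 * 103^524288 = 313 (mod 1439); answer 313
Stage 2: A1 = 313; w = 15; cross terms: (15*-15 - -30*0)=-225, (-30*10 - 20*-15)=0, (20*19 - 26*10)=120, (26*0 - 15*19)=-285; twice the area = |-390| = 390; area = 195; answer 195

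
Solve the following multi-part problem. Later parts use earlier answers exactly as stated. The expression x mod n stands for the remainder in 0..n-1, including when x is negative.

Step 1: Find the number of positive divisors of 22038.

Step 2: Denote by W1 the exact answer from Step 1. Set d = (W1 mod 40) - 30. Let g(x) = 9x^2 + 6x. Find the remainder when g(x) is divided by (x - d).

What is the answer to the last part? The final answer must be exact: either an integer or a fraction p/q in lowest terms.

Step 1: 22038 = 2 * 3 * 3673; number of divisors = (1+1) * (1+1) * (1+1) = 8; answer 8
Step 2: W1 = 8; d = -22; remainder = value at the root: 9*(-22)^2 + 6*(-22)^1 = (4356) + (-132) = 4224; answer 4224

4224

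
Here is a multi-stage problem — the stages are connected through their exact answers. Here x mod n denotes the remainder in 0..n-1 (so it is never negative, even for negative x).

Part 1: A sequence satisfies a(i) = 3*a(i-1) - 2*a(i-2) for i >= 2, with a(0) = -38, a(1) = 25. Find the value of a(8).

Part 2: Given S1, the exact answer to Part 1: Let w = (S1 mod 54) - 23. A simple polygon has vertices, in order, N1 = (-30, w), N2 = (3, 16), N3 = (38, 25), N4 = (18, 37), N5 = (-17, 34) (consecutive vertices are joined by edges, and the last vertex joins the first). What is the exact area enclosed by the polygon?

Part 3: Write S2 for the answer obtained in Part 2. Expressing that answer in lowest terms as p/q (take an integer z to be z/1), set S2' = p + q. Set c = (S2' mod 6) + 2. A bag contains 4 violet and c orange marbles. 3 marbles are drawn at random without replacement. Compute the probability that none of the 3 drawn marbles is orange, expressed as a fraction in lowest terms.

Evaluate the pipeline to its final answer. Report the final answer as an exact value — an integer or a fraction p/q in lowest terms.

1/21

Part 1: a(2) = 3*(25) - 2*(-38) = 151; iterating: a(2)=151, a(3)=403, a(4)=907, a(5)=1915, a(6)=3931, a(7)=7963, a(8)=16027; answer 16027
Part 2: S1 = 16027; w = 20; cross terms: (-30*16 - 3*20)=-540, (3*25 - 38*16)=-533, (38*37 - 18*25)=956, (18*34 - -17*37)=1241, (-17*20 - -30*34)=680; twice the area = |1804| = 1804; area = 902; answer 902
Part 3: S2 = 902; threaded value p + q = 903; c = 5; total draws C(9,3) = 84; favorable C(4,3) = 4; P = 1/21; answer 1/21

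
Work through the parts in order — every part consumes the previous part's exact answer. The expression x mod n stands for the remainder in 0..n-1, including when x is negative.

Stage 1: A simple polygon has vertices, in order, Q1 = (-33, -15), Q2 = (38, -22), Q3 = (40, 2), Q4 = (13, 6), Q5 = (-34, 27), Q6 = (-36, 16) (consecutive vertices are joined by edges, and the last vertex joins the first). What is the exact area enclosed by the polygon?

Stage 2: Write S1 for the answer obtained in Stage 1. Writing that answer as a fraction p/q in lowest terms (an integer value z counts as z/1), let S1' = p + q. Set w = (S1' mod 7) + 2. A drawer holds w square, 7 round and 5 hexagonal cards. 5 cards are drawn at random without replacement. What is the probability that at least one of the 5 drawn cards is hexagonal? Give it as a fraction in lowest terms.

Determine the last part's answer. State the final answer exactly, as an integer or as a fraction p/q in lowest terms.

809/952

Stage 1: cross terms: (-33*-22 - 38*-15)=1296, (38*2 - 40*-22)=956, (40*6 - 13*2)=214, (13*27 - -34*6)=555, (-34*16 - -36*27)=428, (-36*-15 - -33*16)=1068; twice the area = |4517| = 4517; area = 4517/2; answer 4517/2
Stage 2: S1 = 4517/2; threaded value p + q = 4519; w = 6; total draws C(18,5) = 8568; complement C(13,5) = 1287; favorable 8568 - 1287 = 7281; P = 809/952; answer 809/952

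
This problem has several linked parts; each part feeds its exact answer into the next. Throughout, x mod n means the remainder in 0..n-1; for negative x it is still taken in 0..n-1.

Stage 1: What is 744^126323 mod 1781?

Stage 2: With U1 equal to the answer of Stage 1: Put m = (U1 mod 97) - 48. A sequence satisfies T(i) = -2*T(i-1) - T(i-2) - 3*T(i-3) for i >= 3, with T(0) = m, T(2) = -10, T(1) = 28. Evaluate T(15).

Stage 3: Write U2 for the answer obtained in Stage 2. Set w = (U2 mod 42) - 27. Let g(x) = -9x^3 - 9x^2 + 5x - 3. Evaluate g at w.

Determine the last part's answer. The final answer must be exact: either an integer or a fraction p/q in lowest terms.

Stage 1: squarings mod 1781: 744^1=744, 744^2=1426, 744^4=1355, 744^8=1595, 744^16=757, 744^32=1348, 744^64=484, 744^128=945, 744^256=744, 744^512=1426, 744^1024=1355, 744^2048=1595, 744^4096=757, 744^8192=1348, 744^16384=484, 744^32768=945, 744^65536=744; 744^126323 = 744^1 * 744^2 * 744^16 * 744^32 * 744^64 * 744^256 * 744^1024 * 744^2048 * 744^8192 * 744^16384 * 744^32768 * 744^65536 = 347 (mod 1781); answer 347
Stage 2: U1 = 347; m = 8; T(3) = -2*(-10) - 1*(28) - 3*(8) = -32; iterating: T(3)=-32, T(4)=-10, T(5)=82, T(6)=-58, T(7)=64, T(8)=-316, T(9)=742, T(10)=-1360, T(11)=2926, T(12)=-6718, T(13)=14590, T(14)=-31240, T(15)=68044; answer 68044
Stage 3: U2 = 68044; w = -23; -9*(-23)^3 - 9*(-23)^2 + 5*(-23)^1 - 3 = (109503) + (-4761) + (-115) + (-3) = 104624; answer 104624

104624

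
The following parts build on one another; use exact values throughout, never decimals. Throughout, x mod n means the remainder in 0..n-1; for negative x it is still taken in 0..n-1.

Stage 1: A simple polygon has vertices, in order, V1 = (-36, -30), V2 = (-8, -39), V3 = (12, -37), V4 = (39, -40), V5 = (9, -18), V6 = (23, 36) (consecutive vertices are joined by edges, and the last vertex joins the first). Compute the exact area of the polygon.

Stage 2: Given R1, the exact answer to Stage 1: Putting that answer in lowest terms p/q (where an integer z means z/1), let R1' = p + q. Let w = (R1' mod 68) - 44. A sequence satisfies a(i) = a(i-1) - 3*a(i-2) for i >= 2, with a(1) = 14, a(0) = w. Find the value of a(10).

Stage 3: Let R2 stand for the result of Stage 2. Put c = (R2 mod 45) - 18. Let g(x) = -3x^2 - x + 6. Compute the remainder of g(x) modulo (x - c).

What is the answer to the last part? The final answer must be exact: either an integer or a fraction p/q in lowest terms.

-38

Stage 1: cross terms: (-36*-39 - -8*-30)=1164, (-8*-37 - 12*-39)=764, (12*-40 - 39*-37)=963, (39*-18 - 9*-40)=-342, (9*36 - 23*-18)=738, (23*-30 - -36*36)=606; twice the area = |3893| = 3893; area = 3893/2; answer 3893/2
Stage 2: R1 = 3893/2; threaded value p + q = 3895; w = -25; a(2) = 1*(14) - 3*(-25) = 89; iterating: a(2)=89, a(3)=47, a(4)=-220, a(5)=-361, a(6)=299, a(7)=1382, a(8)=485, a(9)=-3661, a(10)=-5116; answer -5116
Stage 3: R2 = -5116; c = -4; remainder = value at the root: -3*(-4)^2 - 1*(-4)^1 + 6 = (-48) + (4) + (6) = -38; answer -38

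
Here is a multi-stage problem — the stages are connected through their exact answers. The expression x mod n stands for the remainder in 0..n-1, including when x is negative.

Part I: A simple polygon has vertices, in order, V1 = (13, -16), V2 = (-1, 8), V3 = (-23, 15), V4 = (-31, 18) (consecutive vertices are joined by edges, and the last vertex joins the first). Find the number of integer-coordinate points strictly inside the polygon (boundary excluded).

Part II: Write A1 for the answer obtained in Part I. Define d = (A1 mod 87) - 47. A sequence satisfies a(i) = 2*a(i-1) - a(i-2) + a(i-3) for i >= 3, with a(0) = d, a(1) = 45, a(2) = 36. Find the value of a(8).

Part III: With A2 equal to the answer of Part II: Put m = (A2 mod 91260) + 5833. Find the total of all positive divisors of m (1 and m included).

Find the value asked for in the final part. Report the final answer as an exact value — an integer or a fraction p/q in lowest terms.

Part I: cross terms: (13*8 - -1*-16)=88, (-1*15 - -23*8)=169, (-23*18 - -31*15)=51, (-31*-16 - 13*18)=262; twice the area = |570| = 570; area = 285; boundary points = 2 + 1 + 1 + 2 = 6; strictly interior points = area - boundary/2 + 1 = 283; answer 283
Part II: A1 = 283; d = -25; a(3) = 2*(36) - 1*(45) + 1*(-25) = 2; iterating: a(3)=2, a(4)=13, a(5)=60, a(6)=109, a(7)=171, a(8)=293; answer 293
Part III: A2 = 293; m = 6126; 6126 = 2 * 3 * 1021; sigma = (1 + 2) * (1 + 3) * (1 + 1021) = 3 * 4 * 1022 = 12264; answer 12264

12264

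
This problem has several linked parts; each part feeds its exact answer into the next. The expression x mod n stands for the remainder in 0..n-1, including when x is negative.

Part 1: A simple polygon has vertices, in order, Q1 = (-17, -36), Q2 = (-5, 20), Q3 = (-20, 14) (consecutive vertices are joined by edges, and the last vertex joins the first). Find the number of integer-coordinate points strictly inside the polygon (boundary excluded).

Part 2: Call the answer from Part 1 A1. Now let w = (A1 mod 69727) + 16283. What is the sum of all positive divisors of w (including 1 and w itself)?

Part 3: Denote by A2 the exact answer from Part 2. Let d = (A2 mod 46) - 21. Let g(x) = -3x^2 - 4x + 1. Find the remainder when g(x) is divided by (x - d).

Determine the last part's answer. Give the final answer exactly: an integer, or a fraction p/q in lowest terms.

Part 1: cross terms: (-17*20 - -5*-36)=-520, (-5*14 - -20*20)=330, (-20*-36 - -17*14)=958; twice the area = |768| = 768; area = 384; boundary points = 4 + 3 + 1 = 8; strictly interior points = area - boundary/2 + 1 = 381; answer 381
Part 2: A1 = 381; w = 16664; 16664 = 2^3 * 2083; sigma = (1 + 2 + 4 + 8) * (1 + 2083) = 15 * 2084 = 31260; answer 31260
Part 3: A2 = 31260; d = 5; remainder = value at the root: -3*(5)^2 - 4*(5)^1 + 1 = (-75) + (-20) + (1) = -94; answer -94

-94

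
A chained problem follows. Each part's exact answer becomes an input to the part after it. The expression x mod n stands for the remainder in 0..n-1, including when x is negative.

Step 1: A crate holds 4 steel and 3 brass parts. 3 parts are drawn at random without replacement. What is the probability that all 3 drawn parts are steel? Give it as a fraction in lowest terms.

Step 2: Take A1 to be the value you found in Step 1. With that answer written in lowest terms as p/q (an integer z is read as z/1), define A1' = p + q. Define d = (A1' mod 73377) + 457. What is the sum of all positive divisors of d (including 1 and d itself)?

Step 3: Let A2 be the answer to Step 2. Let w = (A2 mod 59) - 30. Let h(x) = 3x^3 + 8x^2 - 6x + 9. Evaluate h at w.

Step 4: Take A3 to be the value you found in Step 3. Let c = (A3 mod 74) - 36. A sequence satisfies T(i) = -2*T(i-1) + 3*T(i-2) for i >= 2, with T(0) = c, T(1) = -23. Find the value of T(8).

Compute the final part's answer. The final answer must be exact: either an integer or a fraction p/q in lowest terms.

-6587

Step 1: total draws C(7,3) = 35; favorable C(4,3) = 4; P = 4/35; answer 4/35
Step 2: A1 = 4/35; threaded value p + q = 39; d = 496; 496 = 2^4 * 31; sigma = (1 + 2 + 4 + 8 + 16) * (1 + 31) = 31 * 32 = 992; answer 992
Step 3: A2 = 992; w = 18; 3*(18)^3 + 8*(18)^2 - 6*(18)^1 + 9 = (17496) + (2592) + (-108) + (9) = 19989; answer 19989
Step 4: A3 = 19989; c = -27; T(2) = -2*(-23) + 3*(-27) = -35; iterating: T(2)=-35, T(3)=1, T(4)=-107, T(5)=217, T(6)=-755, T(7)=2161, T(8)=-6587; answer -6587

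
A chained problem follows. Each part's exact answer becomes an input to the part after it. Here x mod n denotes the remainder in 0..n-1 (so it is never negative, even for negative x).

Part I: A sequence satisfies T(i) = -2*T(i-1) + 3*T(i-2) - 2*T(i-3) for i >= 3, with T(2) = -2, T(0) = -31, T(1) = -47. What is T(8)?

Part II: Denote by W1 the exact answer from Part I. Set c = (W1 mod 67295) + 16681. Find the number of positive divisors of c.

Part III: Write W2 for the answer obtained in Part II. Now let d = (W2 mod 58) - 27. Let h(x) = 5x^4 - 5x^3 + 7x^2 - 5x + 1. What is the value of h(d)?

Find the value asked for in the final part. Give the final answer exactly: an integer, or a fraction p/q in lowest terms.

619

Part I: T(3) = -2*(-2) + 3*(-47) - 2*(-31) = -75; iterating: T(3)=-75, T(4)=238, T(5)=-697, T(6)=2258, T(7)=-7083, T(8)=22334; answer 22334
Part II: W1 = 22334; c = 39015; 39015 = 3^3 * 5 * 17^2; number of divisors = (3+1) * (1+1) * (2+1) = 24; answer 24
Part III: W2 = 24; d = -3; 5*(-3)^4 - 5*(-3)^3 + 7*(-3)^2 - 5*(-3)^1 + 1 = (405) + (135) + (63) + (15) + (1) = 619; answer 619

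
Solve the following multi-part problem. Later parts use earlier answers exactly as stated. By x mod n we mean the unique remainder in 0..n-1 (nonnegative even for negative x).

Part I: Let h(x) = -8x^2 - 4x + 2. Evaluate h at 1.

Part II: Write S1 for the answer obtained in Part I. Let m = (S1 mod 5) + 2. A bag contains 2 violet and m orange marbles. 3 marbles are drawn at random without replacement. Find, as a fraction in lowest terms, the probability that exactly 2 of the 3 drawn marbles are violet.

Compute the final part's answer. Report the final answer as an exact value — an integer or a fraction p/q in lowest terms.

Part I: -8*(1)^2 - 4*(1)^1 + 2 = (-8) + (-4) + (2) = -10; answer -10
Part II: S1 = -10; m = 2; total draws C(4,3) = 4; favorable C(2,2)*C(2,1) = 2; P = 1/2; answer 1/2

1/2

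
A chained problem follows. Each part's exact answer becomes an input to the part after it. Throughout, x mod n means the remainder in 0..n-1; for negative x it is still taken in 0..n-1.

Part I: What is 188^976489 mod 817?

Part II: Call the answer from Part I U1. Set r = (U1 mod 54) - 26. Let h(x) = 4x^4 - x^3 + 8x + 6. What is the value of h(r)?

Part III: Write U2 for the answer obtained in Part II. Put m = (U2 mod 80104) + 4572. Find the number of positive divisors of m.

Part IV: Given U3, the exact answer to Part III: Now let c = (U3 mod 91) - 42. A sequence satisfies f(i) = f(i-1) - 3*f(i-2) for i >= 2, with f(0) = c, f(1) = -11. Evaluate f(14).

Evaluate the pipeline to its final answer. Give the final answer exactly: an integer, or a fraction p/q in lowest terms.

Part I: squarings mod 817: 188^1=188, 188^2=213, 188^4=434, 188^8=446, 188^16=385, 188^32=348, 188^64=188, 188^128=213, 188^256=434, 188^512=446, 188^1024=385, 188^2048=348, 188^4096=188, 188^8192=213, 188^16384=434, 188^32768=446, 188^65536=385, 188^131072=348, 188^262144=188, 188^524288=213; 188^976489 = 188^1 * 188^8 * 188^32 * 188^64 * 188^512 * 188^1024 * 188^8192 * 188^16384 * 188^32768 * 188^131072 * 188^262144 * 188^524288 = 613 (mod 817); answer 613
Part II: U1 = 613; r = -7; 4*(-7)^4 - 1*(-7)^3 + 8*(-7)^1 + 6 = (9604) + (343) + (-56) + (6) = 9897; answer 9897
Part III: U2 = 9897; m = 14469; 14469 = 3 * 7 * 13 * 53; number of divisors = (1+1) * (1+1) * (1+1) * (1+1) = 16; answer 16
Part IV: U3 = 16; c = -26; f(2) = 1*(-11) - 3*(-26) = 67; iterating: f(2)=67, f(3)=100, f(4)=-101, f(5)=-401, f(6)=-98, f(7)=1105, f(8)=1399, f(9)=-1916, f(10)=-6113, f(11)=-365, f(12)=17974, f(13)=19069, f(14)=-34853; answer -34853

-34853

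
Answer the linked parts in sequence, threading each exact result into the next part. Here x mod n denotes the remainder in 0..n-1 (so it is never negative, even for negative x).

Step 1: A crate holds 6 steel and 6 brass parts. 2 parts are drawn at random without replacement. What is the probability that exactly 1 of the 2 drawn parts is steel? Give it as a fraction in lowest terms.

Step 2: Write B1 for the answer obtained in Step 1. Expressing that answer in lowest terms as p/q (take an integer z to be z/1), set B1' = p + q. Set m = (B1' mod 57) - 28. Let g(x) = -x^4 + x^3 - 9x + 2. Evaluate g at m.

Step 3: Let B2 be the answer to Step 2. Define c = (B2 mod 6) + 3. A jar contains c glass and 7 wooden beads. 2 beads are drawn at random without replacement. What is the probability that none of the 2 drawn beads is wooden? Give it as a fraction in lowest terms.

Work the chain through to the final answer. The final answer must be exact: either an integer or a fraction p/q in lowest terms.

Step 1: total draws C(12,2) = 66; favorable C(6,1)*C(6,1) = 36; P = 6/11; answer 6/11
Step 2: B1 = 6/11; threaded value p + q = 17; m = -11; -1*(-11)^4 + 1*(-11)^3 - 9*(-11)^1 + 2 = (-14641) + (-1331) + (99) + (2) = -15871; answer -15871
Step 3: B2 = -15871; c = 8; total draws C(15,2) = 105; favorable C(8,2) = 28; P = 4/15; answer 4/15

4/15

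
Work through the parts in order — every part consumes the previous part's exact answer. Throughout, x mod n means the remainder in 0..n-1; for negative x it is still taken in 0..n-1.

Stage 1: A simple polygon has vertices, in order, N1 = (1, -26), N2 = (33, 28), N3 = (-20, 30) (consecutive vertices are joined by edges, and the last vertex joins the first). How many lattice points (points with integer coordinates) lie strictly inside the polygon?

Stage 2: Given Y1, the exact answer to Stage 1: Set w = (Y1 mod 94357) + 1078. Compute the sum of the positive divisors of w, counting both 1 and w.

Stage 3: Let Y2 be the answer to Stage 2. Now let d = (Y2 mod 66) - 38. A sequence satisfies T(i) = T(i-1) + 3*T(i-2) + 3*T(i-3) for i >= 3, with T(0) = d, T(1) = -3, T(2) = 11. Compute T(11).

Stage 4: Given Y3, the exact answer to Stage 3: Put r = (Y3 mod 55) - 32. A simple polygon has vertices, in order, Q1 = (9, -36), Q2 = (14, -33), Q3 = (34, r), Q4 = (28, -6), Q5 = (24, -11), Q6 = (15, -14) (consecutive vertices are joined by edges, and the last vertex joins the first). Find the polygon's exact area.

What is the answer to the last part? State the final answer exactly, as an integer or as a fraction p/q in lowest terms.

286

Stage 1: cross terms: (1*28 - 33*-26)=886, (33*30 - -20*28)=1550, (-20*-26 - 1*30)=490; twice the area = |2926| = 2926; area = 1463; boundary points = 2 + 1 + 7 = 10; strictly interior points = area - boundary/2 + 1 = 1459; answer 1459
Stage 2: Y1 = 1459; w = 2537; 2537 = 43 * 59; sigma = (1 + 43) * (1 + 59) = 44 * 60 = 2640; answer 2640
Stage 3: Y2 = 2640; d = -38; T(3) = 1*(11) + 3*(-3) + 3*(-38) = -112; iterating: T(3)=-112, T(4)=-88, T(5)=-391, T(6)=-991, T(7)=-2428, T(8)=-6574, T(9)=-16831, T(10)=-43837, T(11)=-114052; answer -114052
Stage 4: Y3 = -114052; r = -14; cross terms: (9*-33 - 14*-36)=207, (14*-14 - 34*-33)=926, (34*-6 - 28*-14)=188, (28*-11 - 24*-6)=-164, (24*-14 - 15*-11)=-171, (15*-36 - 9*-14)=-414; twice the area = |572| = 572; area = 286; answer 286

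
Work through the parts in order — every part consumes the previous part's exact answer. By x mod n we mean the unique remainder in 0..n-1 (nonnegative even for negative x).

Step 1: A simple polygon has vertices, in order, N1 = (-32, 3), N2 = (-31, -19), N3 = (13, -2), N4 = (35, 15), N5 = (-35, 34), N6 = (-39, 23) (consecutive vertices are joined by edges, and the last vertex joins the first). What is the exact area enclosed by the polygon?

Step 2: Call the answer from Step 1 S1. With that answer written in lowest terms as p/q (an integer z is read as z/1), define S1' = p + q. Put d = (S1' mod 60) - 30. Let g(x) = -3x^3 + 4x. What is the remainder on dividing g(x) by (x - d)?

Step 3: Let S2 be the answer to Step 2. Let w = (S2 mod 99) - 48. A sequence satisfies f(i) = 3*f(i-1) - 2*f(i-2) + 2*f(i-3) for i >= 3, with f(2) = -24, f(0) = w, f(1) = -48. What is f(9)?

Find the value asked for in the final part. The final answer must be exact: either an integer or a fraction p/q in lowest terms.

Step 1: cross terms: (-32*-19 - -31*3)=701, (-31*-2 - 13*-19)=309, (13*15 - 35*-2)=265, (35*34 - -35*15)=1715, (-35*23 - -39*34)=521, (-39*3 - -32*23)=619; twice the area = |4130| = 4130; area = 2065; answer 2065
Step 2: S1 = 2065; threaded value p + q = 2066; d = -4; remainder = value at the root: -3*(-4)^3 + 4*(-4)^1 = (192) + (-16) = 176; answer 176
Step 3: S2 = 176; w = 29; f(3) = 3*(-24) - 2*(-48) + 2*(29) = 82; iterating: f(3)=82, f(4)=198, f(5)=382, f(6)=914, f(7)=2374, f(8)=6058, f(9)=15254; answer 15254

15254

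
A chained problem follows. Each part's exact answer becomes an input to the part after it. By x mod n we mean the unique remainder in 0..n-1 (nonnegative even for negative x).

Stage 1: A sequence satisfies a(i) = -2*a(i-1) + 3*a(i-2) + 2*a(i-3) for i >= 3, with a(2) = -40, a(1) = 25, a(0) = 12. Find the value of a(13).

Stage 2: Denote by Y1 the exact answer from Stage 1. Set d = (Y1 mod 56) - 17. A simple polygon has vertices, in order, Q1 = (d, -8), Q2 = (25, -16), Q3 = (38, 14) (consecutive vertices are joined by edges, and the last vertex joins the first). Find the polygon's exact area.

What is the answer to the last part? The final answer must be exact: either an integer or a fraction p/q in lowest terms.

Stage 1: a(3) = -2*(-40) + 3*(25) + 2*(12) = 179; iterating: a(3)=179, a(4)=-428, a(5)=1313, a(6)=-3552, a(7)=10187, a(8)=-28404, a(9)=80265, a(10)=-225368, a(11)=634723, a(12)=-1785020, a(13)=5023473; answer 5023473
Stage 2: Y1 = 5023473; d = 32; cross terms: (32*-16 - 25*-8)=-312, (25*14 - 38*-16)=958, (38*-8 - 32*14)=-752; twice the area = |-106| = 106; area = 53; answer 53

53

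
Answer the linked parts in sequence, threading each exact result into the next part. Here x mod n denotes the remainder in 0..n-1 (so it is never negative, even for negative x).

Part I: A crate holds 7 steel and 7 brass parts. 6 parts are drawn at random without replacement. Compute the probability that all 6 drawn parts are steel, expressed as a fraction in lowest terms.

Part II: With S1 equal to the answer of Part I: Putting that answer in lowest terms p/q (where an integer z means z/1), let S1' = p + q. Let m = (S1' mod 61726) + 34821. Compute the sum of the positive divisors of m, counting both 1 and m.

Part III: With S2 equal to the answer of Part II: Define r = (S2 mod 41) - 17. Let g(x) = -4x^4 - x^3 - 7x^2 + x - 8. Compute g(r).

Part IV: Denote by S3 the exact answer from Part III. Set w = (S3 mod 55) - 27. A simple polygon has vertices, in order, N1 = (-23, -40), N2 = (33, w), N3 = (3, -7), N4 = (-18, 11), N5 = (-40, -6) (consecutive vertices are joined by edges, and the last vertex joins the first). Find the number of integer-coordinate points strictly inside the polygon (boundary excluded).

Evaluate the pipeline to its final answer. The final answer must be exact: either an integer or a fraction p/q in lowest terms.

Part I: total draws C(14,6) = 3003; favorable C(7,6) = 7; P = 1/429; answer 1/429
Part II: S1 = 1/429; threaded value p + q = 430; m = 35251; 35251 is prime, so its only divisors are 1 and 35251; sigma = 1 + 35251 = 35252; answer 35252
Part III: S2 = 35252; r = 16; -4*(16)^4 - 1*(16)^3 - 7*(16)^2 + 1*(16)^1 - 8 = (-262144) + (-4096) + (-1792) + (16) + (-8) = -268024; answer -268024
Part IV: S3 = -268024; w = 19; cross terms: (-23*19 - 33*-40)=883, (33*-7 - 3*19)=-288, (3*11 - -18*-7)=-93, (-18*-6 - -40*11)=548, (-40*-40 - -23*-6)=1462; twice the area = |2512| = 2512; area = 1256; boundary points = 1 + 2 + 3 + 1 + 17 = 24; strictly interior points = area - boundary/2 + 1 = 1245; answer 1245

1245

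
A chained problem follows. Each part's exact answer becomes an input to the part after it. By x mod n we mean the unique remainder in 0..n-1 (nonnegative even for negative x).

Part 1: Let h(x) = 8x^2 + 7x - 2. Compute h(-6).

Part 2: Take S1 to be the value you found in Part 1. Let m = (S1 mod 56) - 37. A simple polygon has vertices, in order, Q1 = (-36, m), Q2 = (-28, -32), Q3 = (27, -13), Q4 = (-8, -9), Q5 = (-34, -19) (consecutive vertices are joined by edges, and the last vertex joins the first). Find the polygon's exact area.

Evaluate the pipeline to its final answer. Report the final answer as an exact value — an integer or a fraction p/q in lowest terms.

Part 1: 8*(-6)^2 + 7*(-6)^1 - 2 = (288) + (-42) + (-2) = 244; answer 244
Part 2: S1 = 244; m = -17; cross terms: (-36*-32 - -28*-17)=676, (-28*-13 - 27*-32)=1228, (27*-9 - -8*-13)=-347, (-8*-19 - -34*-9)=-154, (-34*-17 - -36*-19)=-106; twice the area = |1297| = 1297; area = 1297/2; answer 1297/2

1297/2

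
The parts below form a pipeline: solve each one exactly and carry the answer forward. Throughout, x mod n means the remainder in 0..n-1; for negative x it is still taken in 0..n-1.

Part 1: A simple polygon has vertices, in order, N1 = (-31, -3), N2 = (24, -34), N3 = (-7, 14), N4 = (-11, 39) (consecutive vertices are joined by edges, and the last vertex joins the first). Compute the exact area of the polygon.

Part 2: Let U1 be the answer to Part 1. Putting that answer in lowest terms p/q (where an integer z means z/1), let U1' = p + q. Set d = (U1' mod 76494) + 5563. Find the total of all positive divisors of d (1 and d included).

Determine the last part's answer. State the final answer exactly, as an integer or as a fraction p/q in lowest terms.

Part 1: cross terms: (-31*-34 - 24*-3)=1126, (24*14 - -7*-34)=98, (-7*39 - -11*14)=-119, (-11*-3 - -31*39)=1242; twice the area = |2347| = 2347; area = 2347/2; answer 2347/2
Part 2: U1 = 2347/2; threaded value p + q = 2349; d = 7912; 7912 = 2^3 * 23 * 43; sigma = (1 + 2 + 4 + 8) * (1 + 23) * (1 + 43) = 15 * 24 * 44 = 15840; answer 15840

15840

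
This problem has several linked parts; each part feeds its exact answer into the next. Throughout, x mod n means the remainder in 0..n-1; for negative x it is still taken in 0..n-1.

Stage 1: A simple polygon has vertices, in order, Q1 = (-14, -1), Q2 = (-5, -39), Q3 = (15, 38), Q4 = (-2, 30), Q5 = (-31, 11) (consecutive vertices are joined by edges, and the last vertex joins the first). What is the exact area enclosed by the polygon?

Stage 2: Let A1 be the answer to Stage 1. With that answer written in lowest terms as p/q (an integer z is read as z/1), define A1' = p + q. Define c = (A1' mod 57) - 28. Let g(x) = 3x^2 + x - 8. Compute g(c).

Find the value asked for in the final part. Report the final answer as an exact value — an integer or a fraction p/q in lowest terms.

1336

Stage 1: cross terms: (-14*-39 - -5*-1)=541, (-5*38 - 15*-39)=395, (15*30 - -2*38)=526, (-2*11 - -31*30)=908, (-31*-1 - -14*11)=185; twice the area = |2555| = 2555; area = 2555/2; answer 2555/2
Stage 2: A1 = 2555/2; threaded value p + q = 2557; c = 21; 3*(21)^2 + 1*(21)^1 - 8 = (1323) + (21) + (-8) = 1336; answer 1336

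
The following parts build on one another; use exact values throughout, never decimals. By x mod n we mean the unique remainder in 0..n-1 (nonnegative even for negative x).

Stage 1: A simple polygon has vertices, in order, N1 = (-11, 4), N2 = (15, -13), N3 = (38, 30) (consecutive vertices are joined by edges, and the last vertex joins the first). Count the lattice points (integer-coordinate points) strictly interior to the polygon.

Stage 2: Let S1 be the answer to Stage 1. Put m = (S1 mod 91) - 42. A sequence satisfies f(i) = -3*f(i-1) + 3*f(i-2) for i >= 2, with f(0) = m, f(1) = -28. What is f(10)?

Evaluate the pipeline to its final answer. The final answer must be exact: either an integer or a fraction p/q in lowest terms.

Stage 1: cross terms: (-11*-13 - 15*4)=83, (15*30 - 38*-13)=944, (38*4 - -11*30)=482; twice the area = |1509| = 1509; area = 1509/2; boundary points = 1 + 1 + 1 = 3; strictly interior points = area - boundary/2 + 1 = 754; answer 754
Stage 2: S1 = 754; m = -16; f(2) = -3*(-28) + 3*(-16) = 36; iterating: f(2)=36, f(3)=-192, f(4)=684, f(5)=-2628, f(6)=9936, f(7)=-37692, f(8)=142884, f(9)=-541728, f(10)=2053836; answer 2053836

2053836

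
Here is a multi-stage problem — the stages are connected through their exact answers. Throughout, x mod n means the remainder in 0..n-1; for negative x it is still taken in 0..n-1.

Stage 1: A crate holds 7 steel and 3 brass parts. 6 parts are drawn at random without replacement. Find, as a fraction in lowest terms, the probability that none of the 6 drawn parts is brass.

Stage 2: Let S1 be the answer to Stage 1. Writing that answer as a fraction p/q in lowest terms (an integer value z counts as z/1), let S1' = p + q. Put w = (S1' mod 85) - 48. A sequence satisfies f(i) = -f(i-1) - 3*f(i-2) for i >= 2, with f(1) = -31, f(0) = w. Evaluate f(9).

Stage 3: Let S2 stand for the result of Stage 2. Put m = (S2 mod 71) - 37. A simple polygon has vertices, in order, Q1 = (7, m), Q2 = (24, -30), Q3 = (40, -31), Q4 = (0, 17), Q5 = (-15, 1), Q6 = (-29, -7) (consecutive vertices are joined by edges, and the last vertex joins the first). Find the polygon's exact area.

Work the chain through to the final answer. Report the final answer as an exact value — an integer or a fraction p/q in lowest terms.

1629/2

Stage 1: total draws C(10,6) = 210; favorable C(7,6) = 7; P = 1/30; answer 1/30
Stage 2: S1 = 1/30; threaded value p + q = 31; w = -17; f(2) = -1*(-31) - 3*(-17) = 82; iterating: f(2)=82, f(3)=11, f(4)=-257, f(5)=224, f(6)=547, f(7)=-1219, f(8)=-422, f(9)=4079; answer 4079
Stage 3: S2 = 4079; m = -5; cross terms: (7*-30 - 24*-5)=-90, (24*-31 - 40*-30)=456, (40*17 - 0*-31)=680, (0*1 - -15*17)=255, (-15*-7 - -29*1)=134, (-29*-5 - 7*-7)=194; twice the area = |1629| = 1629; area = 1629/2; answer 1629/2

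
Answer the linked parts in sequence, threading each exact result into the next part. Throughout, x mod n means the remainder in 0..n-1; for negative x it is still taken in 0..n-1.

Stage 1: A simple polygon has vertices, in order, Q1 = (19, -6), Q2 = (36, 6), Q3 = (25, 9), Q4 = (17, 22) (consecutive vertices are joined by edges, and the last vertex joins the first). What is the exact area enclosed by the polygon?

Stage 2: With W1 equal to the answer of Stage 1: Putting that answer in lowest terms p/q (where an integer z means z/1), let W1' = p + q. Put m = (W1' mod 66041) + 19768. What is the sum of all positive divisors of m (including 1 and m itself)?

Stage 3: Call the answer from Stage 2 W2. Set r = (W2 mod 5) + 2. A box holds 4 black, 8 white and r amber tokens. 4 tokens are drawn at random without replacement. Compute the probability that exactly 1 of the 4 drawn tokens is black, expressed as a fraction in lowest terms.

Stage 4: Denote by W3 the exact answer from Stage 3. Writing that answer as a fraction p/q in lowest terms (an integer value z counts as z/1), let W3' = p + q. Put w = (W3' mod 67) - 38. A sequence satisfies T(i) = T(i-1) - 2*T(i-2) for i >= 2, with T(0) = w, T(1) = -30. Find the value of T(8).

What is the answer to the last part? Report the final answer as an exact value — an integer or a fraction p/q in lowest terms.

Stage 1: cross terms: (19*6 - 36*-6)=330, (36*9 - 25*6)=174, (25*22 - 17*9)=397, (17*-6 - 19*22)=-520; twice the area = |381| = 381; area = 381/2; answer 381/2
Stage 2: W1 = 381/2; threaded value p + q = 383; m = 20151; 20151 = 3^2 * 2239; sigma = (1 + 3 + 9) * (1 + 2239) = 13 * 2240 = 29120; answer 29120
Stage 3: W2 = 29120; r = 2; total draws C(14,4) = 1001; favorable C(4,1)*C(10,3) = 480; P = 480/1001; answer 480/1001
Stage 4: W3 = 480/1001; threaded value p + q = 1481; w = -31; T(2) = 1*(-30) - 2*(-31) = 32; iterating: T(2)=32, T(3)=92, T(4)=28, T(5)=-156, T(6)=-212, T(7)=100, T(8)=524; answer 524

524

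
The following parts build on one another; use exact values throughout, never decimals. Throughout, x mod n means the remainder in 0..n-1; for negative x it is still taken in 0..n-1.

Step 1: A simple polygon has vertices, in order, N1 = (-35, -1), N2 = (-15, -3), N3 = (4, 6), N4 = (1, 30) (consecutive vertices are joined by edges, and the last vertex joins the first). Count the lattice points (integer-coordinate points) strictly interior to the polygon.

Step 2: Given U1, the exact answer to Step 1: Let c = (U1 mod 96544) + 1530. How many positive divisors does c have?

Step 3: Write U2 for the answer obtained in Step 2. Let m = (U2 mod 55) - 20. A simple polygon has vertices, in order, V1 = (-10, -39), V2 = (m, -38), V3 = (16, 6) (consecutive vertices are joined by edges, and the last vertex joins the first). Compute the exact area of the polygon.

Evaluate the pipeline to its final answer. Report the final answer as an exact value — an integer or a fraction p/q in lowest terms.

32

Step 1: cross terms: (-35*-3 - -15*-1)=90, (-15*6 - 4*-3)=-78, (4*30 - 1*6)=114, (1*-1 - -35*30)=1049; twice the area = |1175| = 1175; area = 1175/2; boundary points = 2 + 1 + 3 + 1 = 7; strictly interior points = area - boundary/2 + 1 = 585; answer 585
Step 2: U1 = 585; c = 2115; 2115 = 3^2 * 5 * 47; number of divisors = (2+1) * (1+1) * (1+1) = 12; answer 12
Step 3: U2 = 12; m = -8; cross terms: (-10*-38 - -8*-39)=68, (-8*6 - 16*-38)=560, (16*-39 - -10*6)=-564; twice the area = |64| = 64; area = 32; answer 32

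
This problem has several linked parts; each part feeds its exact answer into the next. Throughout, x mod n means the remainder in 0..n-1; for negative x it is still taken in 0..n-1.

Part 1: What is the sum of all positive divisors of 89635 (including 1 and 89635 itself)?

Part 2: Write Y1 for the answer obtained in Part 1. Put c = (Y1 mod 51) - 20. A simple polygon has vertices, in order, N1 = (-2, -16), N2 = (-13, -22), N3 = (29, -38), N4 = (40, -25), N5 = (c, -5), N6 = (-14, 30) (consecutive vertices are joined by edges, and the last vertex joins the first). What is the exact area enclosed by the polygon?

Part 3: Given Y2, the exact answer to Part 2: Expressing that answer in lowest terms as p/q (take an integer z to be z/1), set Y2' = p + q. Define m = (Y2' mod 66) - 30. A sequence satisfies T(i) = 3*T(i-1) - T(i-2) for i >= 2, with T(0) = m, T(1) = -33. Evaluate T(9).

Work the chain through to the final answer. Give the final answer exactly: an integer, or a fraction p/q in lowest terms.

-74415

Part 1: 89635 = 5 * 7 * 13 * 197; sigma = (1 + 5) * (1 + 7) * (1 + 13) * (1 + 197) = 6 * 8 * 14 * 198 = 133056; answer 133056
Part 2: Y1 = 133056; c = 28; cross terms: (-2*-22 - -13*-16)=-164, (-13*-38 - 29*-22)=1132, (29*-25 - 40*-38)=795, (40*-5 - 28*-25)=500, (28*30 - -14*-5)=770, (-14*-16 - -2*30)=284; twice the area = |3317| = 3317; area = 3317/2; answer 3317/2
Part 3: Y2 = 3317/2; threaded value p + q = 3319; m = -11; T(2) = 3*(-33) - 1*(-11) = -88; iterating: T(2)=-88, T(3)=-231, T(4)=-605, T(5)=-1584, T(6)=-4147, T(7)=-10857, T(8)=-28424, T(9)=-74415; answer -74415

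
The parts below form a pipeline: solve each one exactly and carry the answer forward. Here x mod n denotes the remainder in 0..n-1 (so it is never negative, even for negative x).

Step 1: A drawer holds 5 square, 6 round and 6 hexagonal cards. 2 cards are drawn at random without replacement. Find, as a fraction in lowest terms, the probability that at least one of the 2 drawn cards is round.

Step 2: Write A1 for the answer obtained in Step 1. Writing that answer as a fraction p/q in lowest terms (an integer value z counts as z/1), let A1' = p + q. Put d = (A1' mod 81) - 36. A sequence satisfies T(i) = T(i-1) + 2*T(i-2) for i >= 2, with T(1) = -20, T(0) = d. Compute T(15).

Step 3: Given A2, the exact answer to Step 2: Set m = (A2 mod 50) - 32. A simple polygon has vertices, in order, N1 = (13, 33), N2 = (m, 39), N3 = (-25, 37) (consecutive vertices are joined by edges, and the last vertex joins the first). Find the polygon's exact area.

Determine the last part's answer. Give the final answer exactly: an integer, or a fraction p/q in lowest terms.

Step 1: total draws C(17,2) = 136; complement C(11,2) = 55; favorable 136 - 55 = 81; P = 81/136; answer 81/136
Step 2: A1 = 81/136; threaded value p + q = 217; d = 19; T(2) = 1*(-20) + 2*(19) = 18; iterating: T(2)=18, T(3)=-22, T(4)=14, T(5)=-30, T(6)=-2, T(7)=-62, T(8)=-66, T(9)=-190, T(10)=-322, T(11)=-702, T(12)=-1346, T(13)=-2750, T(14)=-5442, T(15)=-10942; answer -10942
Step 3: A2 = -10942; m = -24; cross terms: (13*39 - -24*33)=1299, (-24*37 - -25*39)=87, (-25*33 - 13*37)=-1306; twice the area = |80| = 80; area = 40; answer 40

40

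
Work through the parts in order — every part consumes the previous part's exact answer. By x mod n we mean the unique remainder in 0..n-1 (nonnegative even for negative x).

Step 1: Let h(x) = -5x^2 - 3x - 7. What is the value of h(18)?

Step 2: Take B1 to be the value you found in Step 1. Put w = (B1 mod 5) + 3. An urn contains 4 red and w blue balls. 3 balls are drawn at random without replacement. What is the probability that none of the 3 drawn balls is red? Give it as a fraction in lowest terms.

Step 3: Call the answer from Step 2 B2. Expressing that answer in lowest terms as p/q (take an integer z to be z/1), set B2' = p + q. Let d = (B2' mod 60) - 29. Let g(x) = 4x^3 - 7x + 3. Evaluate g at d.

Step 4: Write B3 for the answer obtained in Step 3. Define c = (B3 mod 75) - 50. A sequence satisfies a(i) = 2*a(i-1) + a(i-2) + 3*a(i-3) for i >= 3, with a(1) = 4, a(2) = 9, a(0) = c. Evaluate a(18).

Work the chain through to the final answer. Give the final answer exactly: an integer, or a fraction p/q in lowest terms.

-333557571

Step 1: -5*(18)^2 - 3*(18)^1 - 7 = (-1620) + (-54) + (-7) = -1681; answer -1681
Step 2: B1 = -1681; w = 7; total draws C(11,3) = 165; favorable C(7,3) = 35; P = 7/33; answer 7/33
Step 3: B2 = 7/33; threaded value p + q = 40; d = 11; 4*(11)^3 - 7*(11)^1 + 3 = (5324) + (-77) + (3) = 5250; answer 5250
Step 4: B3 = 5250; c = -50; a(3) = 2*(9) + 1*(4) + 3*(-50) = -128; iterating: a(3)=-128, a(4)=-235, a(5)=-571, a(6)=-1761, a(7)=-4798, a(8)=-13070, a(9)=-36221, a(10)=-99906, a(11)=-275243, a(12)=-759055, a(13)=-2093071, a(14)=-5770926, a(15)=-15912088, a(16)=-43874315, a(17)=-120973496, a(18)=-333557571; answer -333557571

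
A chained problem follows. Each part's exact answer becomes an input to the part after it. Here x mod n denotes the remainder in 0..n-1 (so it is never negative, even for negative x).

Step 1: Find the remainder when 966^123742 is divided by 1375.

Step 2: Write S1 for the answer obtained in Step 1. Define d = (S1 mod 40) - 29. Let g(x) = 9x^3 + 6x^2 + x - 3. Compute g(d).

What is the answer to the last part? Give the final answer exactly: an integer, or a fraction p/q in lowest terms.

95

Step 1: squarings mod 1375: 966^1=966, 966^2=906, 966^4=1336, 966^8=146, 966^16=691, 966^32=356, 966^64=236, 966^128=696, 966^256=416, 966^512=1181, 966^1024=511, 966^2048=1246, 966^4096=141, 966^8192=631, 966^16384=786, 966^32768=421, 966^65536=1241; 966^123742 = 966^2 * 966^4 * 966^8 * 966^16 * 966^64 * 966^256 * 966^512 * 966^8192 * 966^16384 * 966^32768 * 966^65536 = 631 (mod 1375); answer 631
Step 2: S1 = 631; d = 2; 9*(2)^3 + 6*(2)^2 + 1*(2)^1 - 3 = (72) + (24) + (2) + (-3) = 95; answer 95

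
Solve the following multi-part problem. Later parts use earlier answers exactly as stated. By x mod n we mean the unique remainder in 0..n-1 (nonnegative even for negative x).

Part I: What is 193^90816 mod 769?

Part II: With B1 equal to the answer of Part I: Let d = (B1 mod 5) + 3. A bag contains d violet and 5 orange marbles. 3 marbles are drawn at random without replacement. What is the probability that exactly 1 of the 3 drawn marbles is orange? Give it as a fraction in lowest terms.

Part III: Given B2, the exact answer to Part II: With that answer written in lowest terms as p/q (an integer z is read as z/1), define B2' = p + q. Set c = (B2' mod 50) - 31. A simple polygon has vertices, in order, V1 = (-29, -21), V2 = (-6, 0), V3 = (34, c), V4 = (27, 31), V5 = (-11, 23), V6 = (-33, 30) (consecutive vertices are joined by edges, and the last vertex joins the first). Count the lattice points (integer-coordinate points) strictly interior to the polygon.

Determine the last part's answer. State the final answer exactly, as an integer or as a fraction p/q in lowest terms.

2135

Part I: squarings mod 769: 193^1=193, 193^2=337, 193^4=526, 193^8=605, 193^16=750, 193^32=361, 193^64=360, 193^128=408, 193^256=360, 193^512=408, 193^1024=360, 193^2048=408, 193^4096=360, 193^8192=408, 193^16384=360, 193^32768=408, 193^65536=360; 193^90816 = 193^64 * 193^128 * 193^512 * 193^8192 * 193^16384 * 193^65536 = 1 (mod 769); answer 1
Part II: B1 = 1; d = 4; total draws C(9,3) = 84; favorable C(5,1)*C(4,2) = 30; P = 5/14; answer 5/14
Part III: B2 = 5/14; threaded value p + q = 19; c = -12; cross terms: (-29*0 - -6*-21)=-126, (-6*-12 - 34*0)=72, (34*31 - 27*-12)=1378, (27*23 - -11*31)=962, (-11*30 - -33*23)=429, (-33*-21 - -29*30)=1563; twice the area = |4278| = 4278; area = 2139; boundary points = 1 + 4 + 1 + 2 + 1 + 1 = 10; strictly interior points = area - boundary/2 + 1 = 2135; answer 2135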